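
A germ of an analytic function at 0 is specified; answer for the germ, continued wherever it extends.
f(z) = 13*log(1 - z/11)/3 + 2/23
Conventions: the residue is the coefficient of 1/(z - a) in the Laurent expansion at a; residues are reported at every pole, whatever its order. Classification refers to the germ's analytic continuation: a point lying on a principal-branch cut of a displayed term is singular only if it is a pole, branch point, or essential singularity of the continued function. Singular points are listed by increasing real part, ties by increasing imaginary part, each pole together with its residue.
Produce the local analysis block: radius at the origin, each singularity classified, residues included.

Branch term (13/3)*log(1 - z/(11)): its argument vanishes at z = 11, a logarithmic branch point, modulus 11.
The radius of convergence is the smallest modulus among the singular points: 11.

Radius of convergence at 0: 11.
At 11: a logarithmic branch point.


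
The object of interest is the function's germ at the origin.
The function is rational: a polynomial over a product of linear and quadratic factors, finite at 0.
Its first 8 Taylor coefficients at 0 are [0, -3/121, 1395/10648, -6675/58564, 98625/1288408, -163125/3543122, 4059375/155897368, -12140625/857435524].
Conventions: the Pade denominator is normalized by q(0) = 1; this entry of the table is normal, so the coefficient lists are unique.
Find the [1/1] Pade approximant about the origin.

The Pade approximant has numerator coefficients [0, -3/121]; denominator coefficients [1, 465/88].

Taylor coefficients needed (read off): a_0 = 0, a_1 = -3/121, a_2 = 1395/10648.
Write the denominator as Q(φ) = 1 + q1*φ. Requiring Q*f - P = O(φ^3) with deg P <= 1 kills the coefficients of φ^2..φ^2 in Q*f:
  φ^2: a_2 + q1*a_1 = 0, i.e. 1395/10648 + (-3/121)*q1 = 0.
Solving this linear system: q1 = 465/88.
The numerator is Q*f truncated at degree 1: P0 = a_0 = 0; P1 = a_1 + q1*a_0 = -3/121.


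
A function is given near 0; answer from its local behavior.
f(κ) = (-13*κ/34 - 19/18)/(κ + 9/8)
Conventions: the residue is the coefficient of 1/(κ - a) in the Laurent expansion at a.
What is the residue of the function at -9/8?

At the order-1 pole -9/8 set g(κ) = (κ - (-9/8))*f(κ) = -13*κ/34 - 19/18.
Simple pole: residue = g(a) at a = -9/8, which is -1531/2448.

The residue is -1531/2448.


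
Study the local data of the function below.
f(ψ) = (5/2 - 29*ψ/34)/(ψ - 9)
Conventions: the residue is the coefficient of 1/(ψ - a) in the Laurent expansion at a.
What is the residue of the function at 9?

At the order-1 pole 9 set g(ψ) = (ψ - (9))*f(ψ) = 5/2 - 29*ψ/34.
Simple pole: residue = g(a) at a = 9, which is -88/17.

The residue is -88/17.


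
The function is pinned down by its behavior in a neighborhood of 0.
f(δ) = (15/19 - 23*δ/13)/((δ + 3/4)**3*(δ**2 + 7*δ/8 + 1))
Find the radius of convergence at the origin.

Denominator factor (δ**2 + 7*δ/8 + 1): discriminant -207/64, complex-conjugate roots (-7/16) + ((3/16)*sqrt(23))*i and (-7/16) - ((3/16)*sqrt(23))*i; poles of order 1, moduli 1 and 1.
Denominator factor (δ + 3/4)^3: pole of order 3 at -3/4, modulus 3/4.
The radius of convergence is the smallest modulus among the singular points: 3/4.

The radius of convergence is 3/4.


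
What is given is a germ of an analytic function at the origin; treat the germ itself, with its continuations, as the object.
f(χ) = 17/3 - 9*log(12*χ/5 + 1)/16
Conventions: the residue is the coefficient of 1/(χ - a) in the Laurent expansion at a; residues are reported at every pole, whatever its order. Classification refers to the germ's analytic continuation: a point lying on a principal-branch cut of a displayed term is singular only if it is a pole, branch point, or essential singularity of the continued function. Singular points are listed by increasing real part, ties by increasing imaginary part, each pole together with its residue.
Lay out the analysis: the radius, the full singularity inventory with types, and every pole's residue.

Radius of convergence at 0: 5/12.
At -5/12: a logarithmic branch point.

Branch term (-9/16)*log(1 - χ/(-5/12)): its argument vanishes at χ = -5/12, a logarithmic branch point, modulus 5/12.
The radius of convergence is the smallest modulus among the singular points: 5/12.


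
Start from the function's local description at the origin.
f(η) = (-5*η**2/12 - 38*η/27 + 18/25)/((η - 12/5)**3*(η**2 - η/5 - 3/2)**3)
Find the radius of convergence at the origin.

The radius of convergence is -1/10 + (1/10)*sqrt(151).

Denominator factor (η - 12/5)^3: pole of order 3 at 12/5, modulus 12/5.
Denominator factor (η**2 - η/5 - 3/2)^3: discriminant 151/25, real irrational roots 1/10 + (1/10)*sqrt(151) and 1/10 - (1/10)*sqrt(151); poles of order 3, moduli 1/10 + (1/10)*sqrt(151) and -1/10 + (1/10)*sqrt(151).
The radius of convergence is the smallest modulus among the singular points: -1/10 + (1/10)*sqrt(151).


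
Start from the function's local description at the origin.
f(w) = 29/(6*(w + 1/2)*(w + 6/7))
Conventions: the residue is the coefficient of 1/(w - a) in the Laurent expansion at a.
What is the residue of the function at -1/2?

The residue is 203/15.

At the order-1 pole -1/2 set g(w) = (w - (-1/2))*f(w) = 29/(6*(w + 6/7)).
Simple pole: residue = g(a) at a = -1/2, which is 203/15.


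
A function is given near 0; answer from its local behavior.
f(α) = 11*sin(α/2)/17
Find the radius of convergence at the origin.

The radius of convergence is infinite.

The factor -sin(α/2) is entire and contributes no finite singular point.
The polynomial part has no poles.
No finite singular points: the Taylor series at 0 converges everywhere.


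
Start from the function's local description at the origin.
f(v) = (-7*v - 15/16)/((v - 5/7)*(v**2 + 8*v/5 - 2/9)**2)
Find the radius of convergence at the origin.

Denominator factor (v**2 + 8*v/5 - 2/9)^2: discriminant 776/225, real irrational roots -4/5 + (1/15)*sqrt(194) and -4/5 - (1/15)*sqrt(194); poles of order 2, moduli -4/5 + (1/15)*sqrt(194) and 4/5 + (1/15)*sqrt(194).
Denominator factor (v - 5/7): pole of order 1 at 5/7, modulus 5/7.
The radius of convergence is the smallest modulus among the singular points: -4/5 + (1/15)*sqrt(194).

The radius of convergence is -4/5 + (1/15)*sqrt(194).


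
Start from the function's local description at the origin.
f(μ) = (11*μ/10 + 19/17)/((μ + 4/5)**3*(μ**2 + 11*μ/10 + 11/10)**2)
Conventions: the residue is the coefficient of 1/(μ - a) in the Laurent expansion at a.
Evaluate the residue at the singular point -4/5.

The residue is 76020000/58119617.

At the order-3 pole -4/5 set g(μ) = (μ - (-4/5))^3*f(μ) = (11*μ/10 + 19/17)/(μ**2 + 11*μ/10 + 11/10)**2.
Order-3 pole: residue = g''(a)/2; g''(-4/5) = 152040000/58119617, so the residue is 76020000/58119617.


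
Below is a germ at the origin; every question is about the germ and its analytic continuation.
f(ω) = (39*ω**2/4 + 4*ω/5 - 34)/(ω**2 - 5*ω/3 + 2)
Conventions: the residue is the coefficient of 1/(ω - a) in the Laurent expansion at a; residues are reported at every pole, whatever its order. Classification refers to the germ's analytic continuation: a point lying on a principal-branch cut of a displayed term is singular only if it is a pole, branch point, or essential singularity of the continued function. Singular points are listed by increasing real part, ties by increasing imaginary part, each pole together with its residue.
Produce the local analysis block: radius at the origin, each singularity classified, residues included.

Denominator factor (ω**2 - 5*ω/3 + 2): discriminant -47/9, complex-conjugate roots (5/6) + ((1/6)*sqrt(47))*i and (5/6) - ((1/6)*sqrt(47))*i; poles of order 1, moduli sqrt(2) and sqrt(2).
The radius of convergence is the smallest modulus among the singular points: sqrt(2).
The factor ω**2 - 5*ω/3 + 2 splits as (ω - a)(ω - a') with a = (5/6) - ((1/6)*sqrt(47))*i, a' = (5/6) + ((1/6)*sqrt(47))*i. At the order-1 pole a set g(ω) = (ω - a)*f(ω) = [39*ω**2/4 + 4*ω/5 - 34] / (ω - a').
Simple pole: residue = g(a) at a = (5/6) - ((1/6)*sqrt(47))*i, which is (341/40) - ((943/376)*sqrt(47))*i.
The factor ω**2 - 5*ω/3 + 2 splits as (ω - a)(ω - a') with a = (5/6) + ((1/6)*sqrt(47))*i, a' = (5/6) - ((1/6)*sqrt(47))*i. At the order-1 pole a set g(ω) = (ω - a)*f(ω) = [39*ω**2/4 + 4*ω/5 - 34] / (ω - a').
Simple pole: residue = g(a) at a = (5/6) + ((1/6)*sqrt(47))*i, which is (341/40) + ((943/376)*sqrt(47))*i.
List the singular points by increasing real part (a conjugate pair: the negative imaginary part first).

Radius of convergence at 0: sqrt(2).
At (5/6) - ((1/6)*sqrt(47))*i: a pole of order 1; residue (341/40) - ((943/376)*sqrt(47))*i.
At (5/6) + ((1/6)*sqrt(47))*i: a pole of order 1; residue (341/40) + ((943/376)*sqrt(47))*i.


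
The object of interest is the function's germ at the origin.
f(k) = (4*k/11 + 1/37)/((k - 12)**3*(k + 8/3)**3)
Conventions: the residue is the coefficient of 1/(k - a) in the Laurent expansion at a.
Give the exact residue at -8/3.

At the order-3 pole -8/3 set g(k) = (k - (-8/3))^3*f(k) = (4*k/11 + 1/37)/(k - 12)**3.
Order-3 pole: residue = g''(a)/2; g''(-8/3) = -511515/16780225792, so the residue is -511515/33560451584.

The residue is -511515/33560451584.


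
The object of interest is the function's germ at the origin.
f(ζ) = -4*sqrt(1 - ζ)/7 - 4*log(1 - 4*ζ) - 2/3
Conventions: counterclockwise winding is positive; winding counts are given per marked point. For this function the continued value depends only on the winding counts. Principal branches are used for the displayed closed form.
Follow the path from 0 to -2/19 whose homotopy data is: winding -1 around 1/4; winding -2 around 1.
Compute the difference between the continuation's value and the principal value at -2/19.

Continued minus principal equals (8)*pi*i.

The rational part is single-valued and drops out of the difference; each branch term changes only by its own monodromy.
(-4/7)*sqrt(1 - ζ/(1)): winding -2 is even, the square root returns to the same sheet, contribution 0.
(-4)*log(1 - ζ/(1/4)): each positive loop around 1/4 adds 2*pi*i to the log, so winding -1 contributes (-4)*(-1)*2*pi*i = (8)*pi*i.
Summing the contributions at ζ = -2/19 gives (8)*pi*i.


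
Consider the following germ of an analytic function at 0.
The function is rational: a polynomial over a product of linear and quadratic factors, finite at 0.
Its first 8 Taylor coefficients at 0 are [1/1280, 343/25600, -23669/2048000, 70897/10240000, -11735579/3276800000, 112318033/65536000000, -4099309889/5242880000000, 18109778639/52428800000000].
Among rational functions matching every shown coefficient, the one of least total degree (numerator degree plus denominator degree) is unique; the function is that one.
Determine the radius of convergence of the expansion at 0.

No rational of total degree below 4 reproduces all 8 coefficients; solving the [1/3] Pade equations on them gives f(ρ) = (ρ + 1/18)/((ρ + 8/3)**2*(ρ + 10)), whose expansion matches every shown term.
Denominator factor (ρ + 10): pole of order 1 at -10, modulus 10.
Denominator factor (ρ + 8/3)^2: pole of order 2 at -8/3, modulus 8/3.
The radius of convergence is the smallest modulus among the singular points: 8/3.

The radius of convergence is 8/3.


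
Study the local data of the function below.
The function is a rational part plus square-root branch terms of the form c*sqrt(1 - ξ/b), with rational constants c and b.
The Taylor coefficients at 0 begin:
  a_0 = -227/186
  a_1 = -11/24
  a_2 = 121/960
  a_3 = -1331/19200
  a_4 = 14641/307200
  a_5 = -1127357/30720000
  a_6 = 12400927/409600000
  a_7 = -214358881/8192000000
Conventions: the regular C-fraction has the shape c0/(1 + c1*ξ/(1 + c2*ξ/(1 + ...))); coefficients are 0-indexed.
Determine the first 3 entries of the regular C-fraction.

The regular C-fraction coefficients are [-227/186, -341/908, 5907/9080].

Taylor coefficients (read off): a_0 = -227/186, a_1 = -11/24, a_2 = 121/960.
c0 = a_0 = -227/186. Peel one level at a time: if S = 1 + c*ξ/S' with S'(0) = 1, then c is the ξ-coefficient of S and S' = c*ξ/(S - 1).
S_1 = c0/f = 1 + (-341/908)*ξ + (2014287/8244640)*ξ^2 + ...; c1 = -341/908.
S_2 = c1*ξ/(S_1 - 1) = 1 + (5907/9080)*ξ + ...; c2 = 5907/9080.


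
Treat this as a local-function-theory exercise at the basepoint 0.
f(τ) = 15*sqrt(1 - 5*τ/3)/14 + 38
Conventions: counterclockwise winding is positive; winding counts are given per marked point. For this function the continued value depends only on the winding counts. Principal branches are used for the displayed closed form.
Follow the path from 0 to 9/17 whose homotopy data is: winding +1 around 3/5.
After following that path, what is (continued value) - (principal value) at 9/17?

Continued minus principal equals -(15/119)*sqrt(34).

The rational part is single-valued and drops out of the difference; each branch term changes only by its own monodromy.
(15/14)*sqrt(1 - τ/(3/5)): winding +1 is odd, the square root flips sign, contributing -2*(15/14)*sqrt(1 - (9/17)/(3/5)) = -2*(15/14)*sqrt(2/17) = -(15/119)*sqrt(34).
Summing the contributions at τ = 9/17 gives -(15/119)*sqrt(34).


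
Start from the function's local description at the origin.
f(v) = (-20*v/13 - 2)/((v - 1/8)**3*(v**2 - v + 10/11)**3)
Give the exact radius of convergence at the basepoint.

Denominator factor (v - 1/8)^3: pole of order 3 at 1/8, modulus 1/8.
Denominator factor (v**2 - v + 10/11)^3: discriminant -29/11, complex-conjugate roots (1/2) + ((1/22)*sqrt(319))*i and (1/2) - ((1/22)*sqrt(319))*i; poles of order 3, moduli (1/11)*sqrt(110) and (1/11)*sqrt(110).
The radius of convergence is the smallest modulus among the singular points: 1/8.

The radius of convergence is 1/8.


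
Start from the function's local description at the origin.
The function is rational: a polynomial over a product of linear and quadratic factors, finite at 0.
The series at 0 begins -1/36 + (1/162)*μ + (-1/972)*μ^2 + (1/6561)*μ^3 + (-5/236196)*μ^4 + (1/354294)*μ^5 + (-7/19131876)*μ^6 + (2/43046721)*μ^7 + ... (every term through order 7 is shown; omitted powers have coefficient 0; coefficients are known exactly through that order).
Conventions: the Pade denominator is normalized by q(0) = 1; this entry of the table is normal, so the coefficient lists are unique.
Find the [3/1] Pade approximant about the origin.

The Pade approximant has numerator coefficients [-1/36, 1/432, -1/5832, 1/104976]; denominator coefficients [1, 5/36].

Taylor coefficients needed (read off): a_0 = -1/36, a_1 = 1/162, a_2 = -1/972, a_3 = 1/6561, a_4 = -5/236196.
Write the denominator as Q(μ) = 1 + q1*μ. Requiring Q*f - P = O(μ^5) with deg P <= 3 kills the coefficients of μ^4..μ^4 in Q*f:
  μ^4: a_4 + q1*a_3 = 0, i.e. -5/236196 + (1/6561)*q1 = 0.
Solving this linear system: q1 = 5/36.
The numerator is Q*f truncated at degree 3: P0 = a_0 = -1/36; P1 = a_1 + q1*a_0 = 1/432; P2 = a_2 + q1*a_1 = -1/5832; P3 = a_3 + q1*a_2 = 1/104976.


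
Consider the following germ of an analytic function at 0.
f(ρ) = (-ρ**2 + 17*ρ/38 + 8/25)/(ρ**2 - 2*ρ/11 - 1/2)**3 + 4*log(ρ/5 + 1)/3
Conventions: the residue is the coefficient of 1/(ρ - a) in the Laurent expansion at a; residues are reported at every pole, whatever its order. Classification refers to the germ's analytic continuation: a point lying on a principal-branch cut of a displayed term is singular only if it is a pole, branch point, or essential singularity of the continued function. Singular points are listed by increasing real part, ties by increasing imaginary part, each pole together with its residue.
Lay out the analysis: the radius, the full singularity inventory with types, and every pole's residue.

Radius of convergence at 0: -1/11 + (1/22)*sqrt(246).
At -5: a logarithmic branch point.
At 1/11 - (1/22)*sqrt(246): a pole of order 3; residue -(9979838/294637275)*sqrt(246).
At 1/11 + (1/22)*sqrt(246): a pole of order 3; residue (9979838/294637275)*sqrt(246).


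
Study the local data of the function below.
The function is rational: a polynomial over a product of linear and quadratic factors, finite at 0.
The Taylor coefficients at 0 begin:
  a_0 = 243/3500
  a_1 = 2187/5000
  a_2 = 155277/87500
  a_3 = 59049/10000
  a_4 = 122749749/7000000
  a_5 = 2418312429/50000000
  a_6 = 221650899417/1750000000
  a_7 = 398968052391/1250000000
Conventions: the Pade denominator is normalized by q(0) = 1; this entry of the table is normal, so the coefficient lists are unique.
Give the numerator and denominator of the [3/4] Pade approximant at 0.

The Pade approximant has numerator coefficients [243/3500, 4994379/320072000, 5098383/2240504000, 6561/32007200]; denominator coefficients [1, -19445181/3200720, 407991421/32007200, -3222755487/320072000, 224380647/128028800].

Taylor coefficients needed (read off): a_0 = 243/3500, a_1 = 2187/5000, a_2 = 155277/87500, a_3 = 59049/10000, a_4 = 122749749/7000000, a_5 = 2418312429/50000000, a_6 = 221650899417/1750000000, a_7 = 398968052391/1250000000.
Write the denominator as Q(n) = 1 + q1*n + q2*n^2 + q3*n^3 + q4*n^4. Requiring Q*f - P = O(n^8) with deg P <= 3 kills the coefficients of n^4..n^7 in Q*f:
  n^4: a_4 + q1*a_3 + q2*a_2 + q3*a_1 + q4*a_0 = 0, i.e. 122749749/7000000 + (59049/10000)*q1 + (155277/87500)*q2 + (2187/5000)*q3 + (243/3500)*q4 = 0.
  n^5: a_5 + q1*a_4 + q2*a_3 + q3*a_2 + q4*a_1 = 0, i.e. 2418312429/50000000 + (122749749/7000000)*q1 + (59049/10000)*q2 + (155277/87500)*q3 + (2187/5000)*q4 = 0.
  n^6: a_6 + q1*a_5 + q2*a_4 + q3*a_3 + q4*a_2 = 0, i.e. 221650899417/1750000000 + (2418312429/50000000)*q1 + (122749749/7000000)*q2 + (59049/10000)*q3 + (155277/87500)*q4 = 0.
  n^7: a_7 + q1*a_6 + q2*a_5 + q3*a_4 + q4*a_3 = 0, i.e. 398968052391/1250000000 + (221650899417/1750000000)*q1 + (2418312429/50000000)*q2 + (122749749/7000000)*q3 + (59049/10000)*q4 = 0.
Solving this linear system: q1 = -19445181/3200720, q2 = 407991421/32007200, q3 = -3222755487/320072000, q4 = 224380647/128028800.
The numerator is Q*f truncated at degree 3: P0 = a_0 = 243/3500; P1 = a_1 + q1*a_0 = 4994379/320072000; P2 = a_2 + q1*a_1 + q2*a_0 = 5098383/2240504000; P3 = a_3 + q1*a_2 + q2*a_1 + q3*a_0 = 6561/32007200.


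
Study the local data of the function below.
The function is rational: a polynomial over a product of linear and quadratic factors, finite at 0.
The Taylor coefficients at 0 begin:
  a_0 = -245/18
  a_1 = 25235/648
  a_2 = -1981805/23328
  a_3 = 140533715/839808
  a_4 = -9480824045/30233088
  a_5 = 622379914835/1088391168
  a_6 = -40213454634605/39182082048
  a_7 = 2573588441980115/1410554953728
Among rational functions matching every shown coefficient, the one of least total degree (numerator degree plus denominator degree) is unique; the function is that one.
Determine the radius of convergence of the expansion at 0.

No rational of total degree below 2 reproduces all 8 coefficients; solving the [0/2] Pade equations on them gives f(h) = -7/((h + 4/7)*(h + 9/10)), whose expansion matches every shown term.
Denominator factor (h + 4/7): pole of order 1 at -4/7, modulus 4/7.
Denominator factor (h + 9/10): pole of order 1 at -9/10, modulus 9/10.
The radius of convergence is the smallest modulus among the singular points: 4/7.

The radius of convergence is 4/7.


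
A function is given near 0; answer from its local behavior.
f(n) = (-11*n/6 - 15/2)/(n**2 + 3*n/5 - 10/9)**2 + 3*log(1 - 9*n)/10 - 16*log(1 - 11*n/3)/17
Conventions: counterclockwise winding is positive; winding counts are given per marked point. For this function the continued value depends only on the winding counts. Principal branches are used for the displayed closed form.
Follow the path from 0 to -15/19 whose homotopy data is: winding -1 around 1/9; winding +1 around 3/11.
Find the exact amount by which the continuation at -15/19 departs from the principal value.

Continued minus principal equals -(211/85)*pi*i.

The rational part is single-valued and drops out of the difference; each branch term changes only by its own monodromy.
(3/10)*log(1 - n/(1/9)): each positive loop around 1/9 adds 2*pi*i to the log, so winding -1 contributes (3/10)*(-1)*2*pi*i = -(3/5)*pi*i.
(-16/17)*log(1 - n/(3/11)): each positive loop around 3/11 adds 2*pi*i to the log, so winding +1 contributes (-16/17)*(1)*2*pi*i = -(32/17)*pi*i.
Summing the contributions at n = -15/19 gives -(211/85)*pi*i.


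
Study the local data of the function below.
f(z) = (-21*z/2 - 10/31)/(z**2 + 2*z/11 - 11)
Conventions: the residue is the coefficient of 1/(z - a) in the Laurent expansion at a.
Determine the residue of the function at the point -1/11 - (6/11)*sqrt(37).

The residue is -21/4 - (431/27528)*sqrt(37).

The factor z**2 + 2*z/11 - 11 splits as (z - a)(z - a') with a = -1/11 - (6/11)*sqrt(37), a' = -1/11 + (6/11)*sqrt(37). At the order-1 pole a set g(z) = (z - a)*f(z) = [-21*z/2 - 10/31] / (z - a').
Simple pole: residue = g(a) at a = -1/11 - (6/11)*sqrt(37), which is -21/4 - (431/27528)*sqrt(37).


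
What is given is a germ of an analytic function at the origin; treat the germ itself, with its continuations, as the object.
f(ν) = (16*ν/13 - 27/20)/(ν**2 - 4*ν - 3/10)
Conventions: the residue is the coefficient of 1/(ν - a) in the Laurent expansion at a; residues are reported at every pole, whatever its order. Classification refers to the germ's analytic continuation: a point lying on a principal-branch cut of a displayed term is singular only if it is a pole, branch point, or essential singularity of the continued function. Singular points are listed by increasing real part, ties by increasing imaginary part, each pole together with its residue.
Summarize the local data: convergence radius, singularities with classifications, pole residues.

Radius of convergence at 0: -2 + (1/10)*sqrt(430).
At 2 - (1/10)*sqrt(430): a pole of order 1; residue 8/13 - (289/22360)*sqrt(430).
At 2 + (1/10)*sqrt(430): a pole of order 1; residue 8/13 + (289/22360)*sqrt(430).

Denominator factor (ν**2 - 4*ν - 3/10): discriminant 86/5, real irrational roots 2 + (1/10)*sqrt(430) and 2 - (1/10)*sqrt(430); poles of order 1, moduli 2 + (1/10)*sqrt(430) and -2 + (1/10)*sqrt(430).
The radius of convergence is the smallest modulus among the singular points: -2 + (1/10)*sqrt(430).
The factor ν**2 - 4*ν - 3/10 splits as (ν - a)(ν - a') with a = 2 - (1/10)*sqrt(430), a' = 2 + (1/10)*sqrt(430). At the order-1 pole a set g(ν) = (ν - a)*f(ν) = [16*ν/13 - 27/20] / (ν - a').
Simple pole: residue = g(a) at a = 2 - (1/10)*sqrt(430), which is 8/13 - (289/22360)*sqrt(430).
The factor ν**2 - 4*ν - 3/10 splits as (ν - a)(ν - a') with a = 2 + (1/10)*sqrt(430), a' = 2 - (1/10)*sqrt(430). At the order-1 pole a set g(ν) = (ν - a)*f(ν) = [16*ν/13 - 27/20] / (ν - a').
Simple pole: residue = g(a) at a = 2 + (1/10)*sqrt(430), which is 8/13 + (289/22360)*sqrt(430).
List the singular points by increasing real part (a conjugate pair: the negative imaginary part first).


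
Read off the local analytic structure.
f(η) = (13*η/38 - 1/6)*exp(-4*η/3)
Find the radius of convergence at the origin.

The factor exp(-4*η/3) is entire and contributes no finite singular point.
The polynomial part has no poles.
No finite singular points: the Taylor series at 0 converges everywhere.

The radius of convergence is infinite.


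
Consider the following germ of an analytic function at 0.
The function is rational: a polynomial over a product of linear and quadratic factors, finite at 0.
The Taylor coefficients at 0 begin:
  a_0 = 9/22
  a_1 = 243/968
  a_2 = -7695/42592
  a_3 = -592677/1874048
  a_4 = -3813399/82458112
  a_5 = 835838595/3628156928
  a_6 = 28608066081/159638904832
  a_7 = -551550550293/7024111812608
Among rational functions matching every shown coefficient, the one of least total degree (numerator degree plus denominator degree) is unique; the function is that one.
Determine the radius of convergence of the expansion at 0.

No rational of total degree below 2 reproduces all 8 coefficients; solving the [0/2] Pade equations on them gives f(x) = 1/(2*(x**2 - 3*x/4 + 11/9)), whose expansion matches every shown term.
Denominator factor (x**2 - 3*x/4 + 11/9): discriminant -623/144, complex-conjugate roots (3/8) + ((1/24)*sqrt(623))*i and (3/8) - ((1/24)*sqrt(623))*i; poles of order 1, moduli (1/3)*sqrt(11) and (1/3)*sqrt(11).
The radius of convergence is the smallest modulus among the singular points: (1/3)*sqrt(11).

The radius of convergence is (1/3)*sqrt(11).


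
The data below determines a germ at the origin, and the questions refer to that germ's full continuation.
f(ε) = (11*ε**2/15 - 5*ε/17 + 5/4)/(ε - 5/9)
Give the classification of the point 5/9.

The point is a pole of order 1.

The denominator factor ε - 5/9 vanishes at 5/9 and appears to the power 1; the numerator there equals 21695/16524, nonzero, and no other factor vanishes.
Hence a pole whose order is the multiplicity, 1.


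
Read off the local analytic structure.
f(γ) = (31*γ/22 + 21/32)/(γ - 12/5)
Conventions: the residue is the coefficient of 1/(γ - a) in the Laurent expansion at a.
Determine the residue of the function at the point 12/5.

At the order-1 pole 12/5 set g(γ) = (γ - (12/5))*f(γ) = 31*γ/22 + 21/32.
Simple pole: residue = g(a) at a = 12/5, which is 7107/1760.

The residue is 7107/1760.


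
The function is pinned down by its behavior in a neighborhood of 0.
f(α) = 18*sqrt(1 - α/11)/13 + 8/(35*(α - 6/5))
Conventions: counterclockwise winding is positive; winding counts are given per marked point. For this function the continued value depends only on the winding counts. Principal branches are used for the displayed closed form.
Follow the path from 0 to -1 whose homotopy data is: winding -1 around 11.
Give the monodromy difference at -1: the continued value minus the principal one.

Continued minus principal equals -(72/143)*sqrt(33).

The rational part is single-valued and drops out of the difference; each branch term changes only by its own monodromy.
(18/13)*sqrt(1 - α/(11)): winding -1 is odd, the square root flips sign, contributing -2*(18/13)*sqrt(1 - (-1)/(11)) = -2*(18/13)*sqrt(12/11) = -(72/143)*sqrt(33).
Summing the contributions at α = -1 gives -(72/143)*sqrt(33).


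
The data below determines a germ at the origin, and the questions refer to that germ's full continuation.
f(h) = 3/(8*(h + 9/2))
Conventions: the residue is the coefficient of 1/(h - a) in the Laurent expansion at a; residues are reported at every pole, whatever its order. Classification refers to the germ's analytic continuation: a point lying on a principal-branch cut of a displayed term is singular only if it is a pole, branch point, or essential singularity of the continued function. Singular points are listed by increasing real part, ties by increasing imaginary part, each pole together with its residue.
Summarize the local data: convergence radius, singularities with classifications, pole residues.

Denominator factor (h + 9/2): pole of order 1 at -9/2, modulus 9/2.
The radius of convergence is the smallest modulus among the singular points: 9/2.
At the order-1 pole -9/2 set g(h) = (h - (-9/2))*f(h) = 3/8.
Simple pole: residue = g(a) at a = -9/2, which is 3/8.

Radius of convergence at 0: 9/2.
At -9/2: a pole of order 1; residue 3/8.


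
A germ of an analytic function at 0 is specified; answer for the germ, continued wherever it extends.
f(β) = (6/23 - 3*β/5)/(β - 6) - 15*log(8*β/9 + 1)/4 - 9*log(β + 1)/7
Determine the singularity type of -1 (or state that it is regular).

The term (-9/7)*log(1 - β/(-1)) has argument 1 - -1/(-1) = 0 at -1: a logarithmic (infinitely-sheeted) branch point; the remaining terms are analytic or single-valued there.

The point is a logarithmic branch point.


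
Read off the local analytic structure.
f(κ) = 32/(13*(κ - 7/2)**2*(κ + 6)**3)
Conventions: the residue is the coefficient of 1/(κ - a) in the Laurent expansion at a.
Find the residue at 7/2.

At the order-2 pole 7/2 set g(κ) = (κ - (7/2))^2*f(κ) = 32/(13*(κ + 6)**3).
Order-2 pole: residue = g'(a); g'(7/2) = -1536/1694173, so the residue is -1536/1694173.

The residue is -1536/1694173.


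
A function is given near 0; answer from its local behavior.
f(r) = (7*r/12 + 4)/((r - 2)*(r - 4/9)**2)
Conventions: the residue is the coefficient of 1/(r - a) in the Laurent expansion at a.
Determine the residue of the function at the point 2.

At the order-1 pole 2 set g(r) = (r - (2))*f(r) = (7*r/12 + 4)/(r - 4/9)**2.
Simple pole: residue = g(a) at a = 2, which is 837/392.

The residue is 837/392.


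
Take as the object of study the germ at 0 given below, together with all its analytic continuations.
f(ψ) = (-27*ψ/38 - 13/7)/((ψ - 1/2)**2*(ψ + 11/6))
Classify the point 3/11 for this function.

The point is a regular point.

Denominator factors: ψ - 1/2 = -5/22 at ψ = 3/11; ψ + 11/6 = 139/66 at ψ = 3/11 — none vanishes.
So the germ continues analytically to 3/11.


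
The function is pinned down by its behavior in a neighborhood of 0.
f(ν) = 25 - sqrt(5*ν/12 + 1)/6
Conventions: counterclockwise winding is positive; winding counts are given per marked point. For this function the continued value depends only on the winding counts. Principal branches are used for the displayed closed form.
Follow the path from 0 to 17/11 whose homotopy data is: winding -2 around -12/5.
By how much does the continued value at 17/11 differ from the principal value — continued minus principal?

The rational part is single-valued and drops out of the difference; each branch term changes only by its own monodromy.
(-1/6)*sqrt(1 - ν/(-12/5)): winding -2 is even, the square root returns to the same sheet, contribution 0.
Summing the contributions at ν = 17/11 gives 0.

Continued minus principal equals 0.


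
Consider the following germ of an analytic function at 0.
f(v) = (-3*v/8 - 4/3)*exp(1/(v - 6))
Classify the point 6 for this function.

The exponent 1/(v - (6)) has a pole at 6, so exp(1/(v - (6))) takes every nonzero value near it: an essential singularity (not a pole of any order).

The point is an essential singularity.


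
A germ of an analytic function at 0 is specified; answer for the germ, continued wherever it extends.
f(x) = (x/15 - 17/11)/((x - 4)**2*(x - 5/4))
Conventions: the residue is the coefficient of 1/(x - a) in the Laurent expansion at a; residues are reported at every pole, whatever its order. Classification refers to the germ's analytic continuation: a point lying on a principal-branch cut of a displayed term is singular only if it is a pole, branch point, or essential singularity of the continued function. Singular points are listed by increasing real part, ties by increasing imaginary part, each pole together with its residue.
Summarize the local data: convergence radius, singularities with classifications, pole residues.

Denominator factor (x - 5/4): pole of order 1 at 5/4, modulus 5/4.
Denominator factor (x - 4)^2: pole of order 2 at 4, modulus 4.
The radius of convergence is the smallest modulus among the singular points: 5/4.
At the order-1 pole 5/4 set g(x) = (x - (5/4))*f(x) = (x/15 - 17/11)/(x - 4)**2.
Simple pole: residue = g(a) at a = 5/4, which is -772/3993.
At the order-2 pole 4 set g(x) = (x - (4))^2*f(x) = (x/15 - 17/11)/(x - 5/4).
Order-2 pole: residue = g'(a); g'(4) = 772/3993, so the residue is 772/3993.
List the singular points by increasing real part (a conjugate pair: the negative imaginary part first).

Radius of convergence at 0: 5/4.
At 5/4: a pole of order 1; residue -772/3993.
At 4: a pole of order 2; residue 772/3993.


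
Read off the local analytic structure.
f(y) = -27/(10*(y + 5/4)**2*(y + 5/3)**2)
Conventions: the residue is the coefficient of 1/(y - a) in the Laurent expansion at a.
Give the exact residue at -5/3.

At the order-2 pole -5/3 set g(y) = (y - (-5/3))^2*f(y) = -27/(10*(y + 5/4)**2).
Order-2 pole: residue = g'(a); g'(-5/3) = -46656/625, so the residue is -46656/625.

The residue is -46656/625.


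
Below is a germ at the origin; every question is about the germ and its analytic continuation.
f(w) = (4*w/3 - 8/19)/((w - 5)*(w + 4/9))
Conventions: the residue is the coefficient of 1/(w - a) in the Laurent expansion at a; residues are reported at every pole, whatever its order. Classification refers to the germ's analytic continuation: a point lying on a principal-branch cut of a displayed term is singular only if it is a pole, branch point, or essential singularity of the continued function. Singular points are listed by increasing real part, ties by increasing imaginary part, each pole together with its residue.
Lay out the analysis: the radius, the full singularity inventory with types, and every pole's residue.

Denominator factor (w - 5): pole of order 1 at 5, modulus 5.
Denominator factor (w + 4/9): pole of order 1 at -4/9, modulus 4/9.
The radius of convergence is the smallest modulus among the singular points: 4/9.
At the order-1 pole -4/9 set g(w) = (w - (-4/9))*f(w) = (4*w/3 - 8/19)/(w - 5).
Simple pole: residue = g(a) at a = -4/9, which is 520/2793.
At the order-1 pole 5 set g(w) = (w - (5))*f(w) = (4*w/3 - 8/19)/(w + 4/9).
Simple pole: residue = g(a) at a = 5, which is 1068/931.
List the singular points by increasing real part (a conjugate pair: the negative imaginary part first).

Radius of convergence at 0: 4/9.
At -4/9: a pole of order 1; residue 520/2793.
At 5: a pole of order 1; residue 1068/931.


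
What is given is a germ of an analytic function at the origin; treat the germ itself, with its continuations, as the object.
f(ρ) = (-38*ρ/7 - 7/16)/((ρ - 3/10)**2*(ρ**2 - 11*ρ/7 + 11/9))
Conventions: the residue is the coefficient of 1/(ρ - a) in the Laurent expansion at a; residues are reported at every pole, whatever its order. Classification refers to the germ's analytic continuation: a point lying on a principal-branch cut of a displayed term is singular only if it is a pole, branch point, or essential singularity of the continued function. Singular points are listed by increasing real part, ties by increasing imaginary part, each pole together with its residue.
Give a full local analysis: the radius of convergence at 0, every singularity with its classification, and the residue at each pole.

Radius of convergence at 0: 3/10.
At 3/10: a pole of order 2; residue -260816850/28058209.
At (11/14) - ((1/42)*sqrt(1067))*i: a pole of order 1; residue (130408425/28058209) - ((4849773075/119752436012)*sqrt(1067))*i.
At (11/14) + ((1/42)*sqrt(1067))*i: a pole of order 1; residue (130408425/28058209) + ((4849773075/119752436012)*sqrt(1067))*i.


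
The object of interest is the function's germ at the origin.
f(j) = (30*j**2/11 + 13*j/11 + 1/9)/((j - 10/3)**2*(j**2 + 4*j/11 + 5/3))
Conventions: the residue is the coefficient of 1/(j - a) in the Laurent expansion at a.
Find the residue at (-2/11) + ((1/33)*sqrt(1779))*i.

The factor j**2 + 4*j/11 + 5/3 splits as (j - a)(j - a') with a = (-2/11) + ((1/33)*sqrt(1779))*i, a' = (-2/11) - ((1/33)*sqrt(1779))*i. At the order-1 pole a set g(j) = (j - a)*f(j) = [(30*j**2/11 + 13*j/11 + 1/9)/(j - 10/3)**2] / (j - a').
Simple pole: residue = g(a) at a = (-2/11) + ((1/33)*sqrt(1779))*i, which is (-287949/3836450) + ((5401513/2275014850)*sqrt(1779))*i.

The residue is (-287949/3836450) + ((5401513/2275014850)*sqrt(1779))*i.


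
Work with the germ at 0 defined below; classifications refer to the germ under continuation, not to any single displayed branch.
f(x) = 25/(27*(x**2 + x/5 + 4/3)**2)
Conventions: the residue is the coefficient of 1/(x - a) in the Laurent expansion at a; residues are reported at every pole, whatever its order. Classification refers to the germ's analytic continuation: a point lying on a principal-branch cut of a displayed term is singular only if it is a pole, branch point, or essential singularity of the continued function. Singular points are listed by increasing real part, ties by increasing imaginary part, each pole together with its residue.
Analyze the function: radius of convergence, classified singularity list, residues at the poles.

Denominator factor (x**2 + x/5 + 4/3)^2: discriminant -397/75, complex-conjugate roots (-1/10) + ((1/30)*sqrt(1191))*i and (-1/10) - ((1/30)*sqrt(1191))*i; poles of order 2, moduli (2/3)*sqrt(3) and (2/3)*sqrt(3).
The radius of convergence is the smallest modulus among the singular points: (2/3)*sqrt(3).
The factor x**2 + x/5 + 4/3 splits as (x - a)(x - a') with a = (-1/10) - ((1/30)*sqrt(1191))*i, a' = (-1/10) + ((1/30)*sqrt(1191))*i. At the order-2 pole a set g(x) = (x - a)^2*f(x) = [25/27] / (x - a')^2.
Order-2 pole: residue = g'(a); g'((-1/10) - ((1/30)*sqrt(1191))*i) = ((6250/1418481)*sqrt(1191))*i, so the residue is ((6250/1418481)*sqrt(1191))*i.
The factor x**2 + x/5 + 4/3 splits as (x - a)(x - a') with a = (-1/10) + ((1/30)*sqrt(1191))*i, a' = (-1/10) - ((1/30)*sqrt(1191))*i. At the order-2 pole a set g(x) = (x - a)^2*f(x) = [25/27] / (x - a')^2.
Order-2 pole: residue = g'(a); g'((-1/10) + ((1/30)*sqrt(1191))*i) = -((6250/1418481)*sqrt(1191))*i, so the residue is -((6250/1418481)*sqrt(1191))*i.
List the singular points by increasing real part (a conjugate pair: the negative imaginary part first).

Radius of convergence at 0: (2/3)*sqrt(3).
At (-1/10) - ((1/30)*sqrt(1191))*i: a pole of order 2; residue ((6250/1418481)*sqrt(1191))*i.
At (-1/10) + ((1/30)*sqrt(1191))*i: a pole of order 2; residue -((6250/1418481)*sqrt(1191))*i.


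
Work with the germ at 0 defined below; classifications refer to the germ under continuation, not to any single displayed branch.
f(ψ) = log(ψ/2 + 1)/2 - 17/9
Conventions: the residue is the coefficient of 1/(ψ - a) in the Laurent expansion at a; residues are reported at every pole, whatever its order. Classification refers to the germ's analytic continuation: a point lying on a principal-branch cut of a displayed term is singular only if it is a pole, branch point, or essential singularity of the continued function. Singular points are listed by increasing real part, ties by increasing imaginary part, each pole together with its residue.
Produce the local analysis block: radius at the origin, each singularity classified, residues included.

Radius of convergence at 0: 2.
At -2: a logarithmic branch point.

Branch term (1/2)*log(1 - ψ/(-2)): its argument vanishes at ψ = -2, a logarithmic branch point, modulus 2.
The radius of convergence is the smallest modulus among the singular points: 2.


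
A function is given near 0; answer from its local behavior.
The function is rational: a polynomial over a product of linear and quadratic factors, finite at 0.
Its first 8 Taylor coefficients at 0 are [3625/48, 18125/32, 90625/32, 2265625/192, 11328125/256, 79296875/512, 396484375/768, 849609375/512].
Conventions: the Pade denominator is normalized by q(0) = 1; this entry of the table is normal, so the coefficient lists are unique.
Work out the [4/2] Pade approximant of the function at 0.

The Pade approximant has numerator coefficients [3625/48, 18125/144, 18125/96, 90625/384, 453125/2304]; denominator coefficients [1, -35/6, 35/4].

Taylor coefficients needed (read off): a_0 = 3625/48, a_1 = 18125/32, a_2 = 90625/32, a_3 = 2265625/192, a_4 = 11328125/256, a_5 = 79296875/512, a_6 = 396484375/768.
Write the denominator as Q(ζ) = 1 + q1*ζ + q2*ζ^2. Requiring Q*f - P = O(ζ^7) with deg P <= 4 kills the coefficients of ζ^5..ζ^6 in Q*f:
  ζ^5: a_5 + q1*a_4 + q2*a_3 = 0, i.e. 79296875/512 + (11328125/256)*q1 + (2265625/192)*q2 = 0.
  ζ^6: a_6 + q1*a_5 + q2*a_4 = 0, i.e. 396484375/768 + (79296875/512)*q1 + (11328125/256)*q2 = 0.
Solving this linear system: q1 = -35/6, q2 = 35/4.
The numerator is Q*f truncated at degree 4: P0 = a_0 = 3625/48; P1 = a_1 + q1*a_0 = 18125/144; P2 = a_2 + q1*a_1 + q2*a_0 = 18125/96; P3 = a_3 + q1*a_2 + q2*a_1 = 90625/384; P4 = a_4 + q1*a_3 + q2*a_2 = 453125/2304.


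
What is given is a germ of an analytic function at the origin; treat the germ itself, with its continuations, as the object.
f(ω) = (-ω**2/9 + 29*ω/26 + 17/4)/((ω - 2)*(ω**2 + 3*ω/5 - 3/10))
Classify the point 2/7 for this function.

The point is a regular point.

Denominator factors: ω**2 + 3*ω/5 - 3/10 = -23/490 at ω = 2/7; ω - 2 = -12/7 at ω = 2/7 — none vanishes.
So the germ continues analytically to 2/7.
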